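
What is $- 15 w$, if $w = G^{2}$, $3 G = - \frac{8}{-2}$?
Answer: $- \frac{80}{3} \approx -26.667$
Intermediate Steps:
$G = \frac{4}{3}$ ($G = \frac{\left(-8\right) \frac{1}{-2}}{3} = \frac{\left(-8\right) \left(- \frac{1}{2}\right)}{3} = \frac{1}{3} \cdot 4 = \frac{4}{3} \approx 1.3333$)
$w = \frac{16}{9}$ ($w = \left(\frac{4}{3}\right)^{2} = \frac{16}{9} \approx 1.7778$)
$- 15 w = \left(-15\right) \frac{16}{9} = - \frac{80}{3}$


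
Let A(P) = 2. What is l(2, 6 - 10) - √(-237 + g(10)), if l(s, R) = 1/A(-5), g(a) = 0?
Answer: ½ - I*√237 ≈ 0.5 - 15.395*I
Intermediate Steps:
l(s, R) = ½ (l(s, R) = 1/2 = ½)
l(2, 6 - 10) - √(-237 + g(10)) = ½ - √(-237 + 0) = ½ - √(-237) = ½ - I*√237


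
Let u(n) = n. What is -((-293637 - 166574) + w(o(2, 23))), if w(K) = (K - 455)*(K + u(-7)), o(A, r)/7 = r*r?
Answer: -11544397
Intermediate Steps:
o(A, r) = 7*r**2 (o(A, r) = 7*(r*r) = 7*r**2)
w(K) = (-455 + K)*(-7 + K) (w(K) = (K - 455)*(K - 7) = (-455 + K)*(-7 + K))
-((-293637 - 166574) + w(o(2, 23))) = -((-293637 - 166574) + (3185 + (7*23**2)**2 - 3234*23**2)) = -(-460211 + (3185 + (7*529)**2 - 3234*529)) = -(-460211 + (3185 + 3703**2 - 462*3703)) = -(-460211 + (3185 + 13712209 - 1710786)) = -(-460211 + 12004608) = -1*11544397 = -11544397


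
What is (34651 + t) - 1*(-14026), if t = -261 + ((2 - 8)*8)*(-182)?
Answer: 57152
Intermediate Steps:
t = 8475 (t = -261 - 6*8*(-182) = -261 - 48*(-182) = -261 + 8736 = 8475)
(34651 + t) - 1*(-14026) = (34651 + 8475) - 1*(-14026) = 43126 + 14026 = 57152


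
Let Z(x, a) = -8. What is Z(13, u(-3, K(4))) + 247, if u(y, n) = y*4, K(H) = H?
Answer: 239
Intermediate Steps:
u(y, n) = 4*y
Z(13, u(-3, K(4))) + 247 = -8 + 247 = 239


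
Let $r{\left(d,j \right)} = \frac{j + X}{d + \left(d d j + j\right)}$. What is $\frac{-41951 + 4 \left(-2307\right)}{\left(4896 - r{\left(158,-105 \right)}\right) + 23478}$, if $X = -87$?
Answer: $- \frac{134148705893}{74372992266} \approx -1.8037$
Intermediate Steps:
$r{\left(d,j \right)} = \frac{-87 + j}{d + j + j d^{2}}$ ($r{\left(d,j \right)} = \frac{j - 87}{d + \left(d d j + j\right)} = \frac{-87 + j}{d + \left(d^{2} j + j\right)} = \frac{-87 + j}{d + \left(j d^{2} + j\right)} = \frac{-87 + j}{d + \left(j + j d^{2}\right)} = \frac{-87 + j}{d + j + j d^{2}}$)
$\frac{-41951 + 4 \left(-2307\right)}{\left(4896 - r{\left(158,-105 \right)}\right) + 23478} = \frac{-41951 + 4 \left(-2307\right)}{\left(4896 - \frac{-87 - 105}{158 - 105 - 105 \cdot 158^{2}}\right) + 23478} = \frac{-41951 - 9228}{\left(4896 - \frac{1}{158 - 105 - 2621220} \left(-192\right)\right) + 23478} = - \frac{51179}{\left(4896 - \frac{1}{158 - 105 - 2621220} \left(-192\right)\right) + 23478} = - \frac{51179}{\left(4896 - \frac{1}{-2621167} \left(-192\right)\right) + 23478} = - \frac{51179}{\left(4896 - \left(- \frac{1}{2621167}\right) \left(-192\right)\right) + 23478} = - \frac{51179}{\left(4896 - \frac{192}{2621167}\right) + 23478} = - \frac{51179}{\frac{12833233440}{2621167} + 23478} = - \frac{51179}{\frac{74372992266}{2621167}} = \left(-51179\right) \frac{2621167}{74372992266} = - \frac{134148705893}{74372992266}$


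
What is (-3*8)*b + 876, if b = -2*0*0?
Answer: 876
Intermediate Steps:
b = 0 (b = 0*0 = 0)
(-3*8)*b + 876 = -3*8*0 + 876 = -24*0 + 876 = 0 + 876 = 876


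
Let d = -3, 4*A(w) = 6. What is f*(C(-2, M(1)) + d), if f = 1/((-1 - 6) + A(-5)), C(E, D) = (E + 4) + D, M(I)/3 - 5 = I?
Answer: -34/11 ≈ -3.0909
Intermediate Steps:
A(w) = 3/2 (A(w) = (¼)*6 = 3/2)
M(I) = 15 + 3*I
C(E, D) = 4 + D + E (C(E, D) = (4 + E) + D = 4 + D + E)
f = -2/11 (f = 1/((-1 - 6) + 3/2) = 1/(-7 + 3/2) = 1/(-11/2) = -2/11 ≈ -0.18182)
f*(C(-2, M(1)) + d) = -2*((4 + (15 + 3*1) - 2) - 3)/11 = -2*((4 + (15 + 3) - 2) - 3)/11 = -2*((4 + 18 - 2) - 3)/11 = -2*(20 - 3)/11 = -2/11*17 = -34/11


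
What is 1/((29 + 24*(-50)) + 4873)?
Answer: 1/3702 ≈ 0.00027012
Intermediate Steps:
1/((29 + 24*(-50)) + 4873) = 1/((29 - 1200) + 4873) = 1/(-1171 + 4873) = 1/3702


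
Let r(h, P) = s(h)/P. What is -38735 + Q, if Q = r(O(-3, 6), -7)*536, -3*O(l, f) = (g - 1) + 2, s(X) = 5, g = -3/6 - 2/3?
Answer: -273825/7 ≈ -39118.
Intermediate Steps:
g = -7/6 (g = -3*1/6 - 2*1/3 = -1/2 - 2/3 = -7/6 ≈ -1.1667)
O(l, f) = 1/18 (O(l, f) = -((-7/6 - 1) + 2)/3 = -(-13/6 + 2)/3 = -1/3*(-1/6) = 1/18)
r(h, P) = 5/P
Q = -2680/7 (Q = (5/(-7))*536 = (5*(-1/7))*536 = -5/7*536 = -2680/7 ≈ -382.86)
-38735 + Q = -38735 - 2680/7 = -273825/7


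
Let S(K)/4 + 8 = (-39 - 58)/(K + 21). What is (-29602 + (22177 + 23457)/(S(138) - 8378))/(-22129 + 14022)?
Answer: 19801119881/5421872423 ≈ 3.6521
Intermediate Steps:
S(K) = -32 - 388/(21 + K) (S(K) = -32 + 4*((-39 - 58)/(K + 21)) = -32 + 4*(-97/(21 + K)) = -32 - 388/(21 + K))
(-29602 + (22177 + 23457)/(S(138) - 8378))/(-22129 + 14022) = (-29602 + (22177 + 23457)/(4*(-265 - 8*138)/(21 + 138) - 8378))/(-22129 + 14022) = (-29602 + 45634/(4*(-265 - 1104)/159 - 8378))/(-8107) = (-29602 + 45634/(4*(1/159)*(-1369) - 8378))*(-1/8107) = (-29602 + 45634/(-5476/159 - 8378))*(-1/8107) = (-29602 + 45634/(-1337578/159))*(-1/8107) = (-29602 + 45634*(-159/1337578))*(-1/8107) = (-29602 - 3627903/668789)*(-1/8107) = -19801119881/668789*(-1/8107) = 19801119881/5421872423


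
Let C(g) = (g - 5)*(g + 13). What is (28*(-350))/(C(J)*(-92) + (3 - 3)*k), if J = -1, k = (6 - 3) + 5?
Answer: -1225/828 ≈ -1.4795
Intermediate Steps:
k = 8 (k = 3 + 5 = 8)
C(g) = (-5 + g)*(13 + g)
(28*(-350))/(C(J)*(-92) + (3 - 3)*k) = (28*(-350))/((-65 + (-1)² + 8*(-1))*(-92) + (3 - 3)*8) = -9800/((-65 + 1 - 8)*(-92) + 0*8) = -9800/(-72*(-92) + 0) = -9800/(6624 + 0) = -9800/6624 = -9800*1/6624 = -1225/828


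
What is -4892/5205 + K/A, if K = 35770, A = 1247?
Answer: 180082526/6490635 ≈ 27.745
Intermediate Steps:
-4892/5205 + K/A = -4892/5205 + 35770/1247 = 180082526/6490635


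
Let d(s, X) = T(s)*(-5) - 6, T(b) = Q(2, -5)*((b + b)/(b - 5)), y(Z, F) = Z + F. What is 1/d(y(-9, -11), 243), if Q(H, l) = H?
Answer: -1/22 ≈ -0.045455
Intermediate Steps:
y(Z, F) = F + Z
T(b) = 4*b/(-5 + b) (T(b) = 2*((b + b)/(b - 5)) = 2*((2*b)/(-5 + b)) = 2*(2*b/(-5 + b)) = 4*b/(-5 + b))
d(s, X) = -6 - 20*s/(-5 + s) (d(s, X) = (4*s/(-5 + s))*(-5) - 6 = -20*s/(-5 + s) - 6 = -6 - 20*s/(-5 + s))
1/d(y(-9, -11), 243) = 1/(2*(15 - 13*(-11 - 9))/(-5 + (-11 - 9))) = 1/(2*(15 - 13*(-20))/(-5 - 20)) = 1/(2*(15 + 260)/(-25)) = 1/(2*(-1/25)*275) = 1/(-22) = -1/22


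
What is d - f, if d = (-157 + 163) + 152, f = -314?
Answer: 472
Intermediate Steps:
d = 158 (d = 6 + 152 = 158)
d - f = 158 - 1*(-314) = 158 + 314 = 472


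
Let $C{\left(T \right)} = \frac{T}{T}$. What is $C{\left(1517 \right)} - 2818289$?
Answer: $-2818288$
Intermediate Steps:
$C{\left(T \right)} = 1$
$C{\left(1517 \right)} - 2818289 = 1 - 2818289 = -2818288$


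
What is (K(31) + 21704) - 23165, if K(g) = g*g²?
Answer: 28330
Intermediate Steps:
K(g) = g³
(K(31) + 21704) - 23165 = (31³ + 21704) - 23165 = (29791 + 21704) - 23165 = 51495 - 23165 = 28330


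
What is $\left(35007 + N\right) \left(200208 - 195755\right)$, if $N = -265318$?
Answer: $-1025574883$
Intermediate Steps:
$\left(35007 + N\right) \left(200208 - 195755\right) = \left(35007 - 265318\right) \left(200208 - 195755\right) = \left(-230311\right) 4453 = -1025574883$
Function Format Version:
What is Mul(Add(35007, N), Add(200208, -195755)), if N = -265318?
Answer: -1025574883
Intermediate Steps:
Mul(Add(35007, N), Add(200208, -195755)) = Mul(Add(35007, -265318), Add(200208, -195755)) = Mul(-230311, 4453) = -1025574883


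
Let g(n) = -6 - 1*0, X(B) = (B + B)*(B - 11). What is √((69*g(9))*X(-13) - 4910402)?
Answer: I*√5168738 ≈ 2273.5*I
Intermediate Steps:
X(B) = 2*B*(-11 + B) (X(B) = (2*B)*(-11 + B) = 2*B*(-11 + B))
g(n) = -6 (g(n) = -6 + 0 = -6)
√((69*g(9))*X(-13) - 4910402) = √((69*(-6))*(2*(-13)*(-11 - 13)) - 4910402) = √(-828*(-13)*(-24) - 4910402) = √(-414*624 - 4910402) = √(-258336 - 4910402) = √(-5168738) = I*√5168738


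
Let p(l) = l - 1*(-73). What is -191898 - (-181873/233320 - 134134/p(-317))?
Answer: -2739005064927/14232520 ≈ -1.9245e+5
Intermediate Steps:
p(l) = 73 + l (p(l) = l + 73 = 73 + l)
-191898 - (-181873/233320 - 134134/p(-317)) = -191898 - (-181873/233320 - 134134/(73 - 317)) = -191898 - (-181873*1/233320 - 134134/(-244)) = -191898 - (-181873/233320 - 134134*(-1/244)) = -191898 - (-181873/233320 + 67067/122) = -191898 - 1*7812941967/14232520 = -191898 - 7812941967/14232520 = -2739005064927/14232520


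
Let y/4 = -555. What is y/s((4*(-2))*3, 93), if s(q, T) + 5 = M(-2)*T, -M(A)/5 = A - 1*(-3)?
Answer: 222/47 ≈ 4.7234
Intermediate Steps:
y = -2220 (y = 4*(-555) = -2220)
M(A) = -15 - 5*A (M(A) = -5*(A - 1*(-3)) = -5*(A + 3) = -5*(3 + A) = -15 - 5*A)
s(q, T) = -5 - 5*T (s(q, T) = -5 + (-15 - 5*(-2))*T = -5 + (-15 + 10)*T = -5 - 5*T)
y/s((4*(-2))*3, 93) = -2220/(-5 - 5*93) = -2220/(-5 - 465) = -2220/(-470) = -2220*(-1/470) = 222/47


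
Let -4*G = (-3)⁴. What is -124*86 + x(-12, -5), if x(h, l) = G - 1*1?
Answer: -42741/4 ≈ -10685.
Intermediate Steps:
G = -81/4 (G = -¼*(-3)⁴ = -¼*81 = -81/4 ≈ -20.250)
x(h, l) = -85/4 (x(h, l) = -81/4 - 1*1 = -81/4 - 1 = -85/4)
-124*86 + x(-12, -5) = -124*86 - 85/4 = -10664 - 85/4 = -42741/4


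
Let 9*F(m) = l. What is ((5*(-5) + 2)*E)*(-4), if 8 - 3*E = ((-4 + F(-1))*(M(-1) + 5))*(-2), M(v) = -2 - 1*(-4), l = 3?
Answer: -11960/9 ≈ -1328.9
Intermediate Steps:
F(m) = ⅓ (F(m) = (⅑)*3 = ⅓)
M(v) = 2 (M(v) = -2 + 4 = 2)
E = -130/9 (E = 8/3 - (-4 + ⅓)*(2 + 5)*(-2)/3 = 8/3 - (-11/3*7)*(-2)/3 = 8/3 - (-77)*(-2)/9 = 8/3 - ⅓*154/3 = 8/3 - 154/9 = -130/9 ≈ -14.444)
((5*(-5) + 2)*E)*(-4) = ((5*(-5) + 2)*(-130/9))*(-4) = ((-25 + 2)*(-130/9))*(-4) = -23*(-130/9)*(-4) = (2990/9)*(-4) = -11960/9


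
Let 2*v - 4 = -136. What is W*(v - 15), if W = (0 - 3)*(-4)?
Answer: -972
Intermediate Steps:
v = -66 (v = 2 + (½)*(-136) = 2 - 68 = -66)
W = 12 (W = -3*(-4) = 12)
W*(v - 15) = 12*(-66 - 15) = 12*(-81) = -972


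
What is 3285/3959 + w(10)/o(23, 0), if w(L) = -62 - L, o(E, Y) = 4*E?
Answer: 4293/91057 ≈ 0.047146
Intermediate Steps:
3285/3959 + w(10)/o(23, 0) = 3285/3959 + (-62 - 1*10)/((4*23)) = 3285*(1/3959) + (-62 - 10)/92 = 3285/3959 - 72*1/92 = 3285/3959 - 18/23 = 4293/91057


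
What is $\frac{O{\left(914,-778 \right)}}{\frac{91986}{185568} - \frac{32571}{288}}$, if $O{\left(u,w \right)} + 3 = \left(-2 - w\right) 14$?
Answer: $- \frac{671818016}{6964865} \approx -96.458$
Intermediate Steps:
$O{\left(u,w \right)} = -31 - 14 w$ ($O{\left(u,w \right)} = -3 + \left(-2 - w\right) 14 = -3 - \left(28 + 14 w\right) = -31 - 14 w$)
$\frac{O{\left(914,-778 \right)}}{\frac{91986}{185568} - \frac{32571}{288}} = \frac{-31 - -10892}{\frac{91986}{185568} - \frac{32571}{288}} = \frac{-31 + 10892}{91986 \cdot \frac{1}{185568} - \frac{3619}{32}} = \frac{10861}{\frac{15331}{30928} - \frac{3619}{32}} = \frac{10861}{- \frac{6964865}{61856}} = 10861 \left(- \frac{61856}{6964865}\right) = - \frac{671818016}{6964865}$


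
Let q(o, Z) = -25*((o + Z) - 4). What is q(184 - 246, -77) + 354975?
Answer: 358550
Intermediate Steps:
q(o, Z) = 100 - 25*Z - 25*o (q(o, Z) = -25*((Z + o) - 4) = -25*(-4 + Z + o) = 100 - 25*Z - 25*o)
q(184 - 246, -77) + 354975 = (100 - 25*(-77) - 25*(184 - 246)) + 354975 = (100 + 1925 - 25*(-62)) + 354975 = (100 + 1925 + 1550) + 354975 = 3575 + 354975 = 358550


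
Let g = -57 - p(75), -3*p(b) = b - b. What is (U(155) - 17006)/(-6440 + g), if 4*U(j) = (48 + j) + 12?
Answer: 67809/25988 ≈ 2.6092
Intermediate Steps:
p(b) = 0 (p(b) = -(b - b)/3 = -⅓*0 = 0)
U(j) = 15 + j/4 (U(j) = ((48 + j) + 12)/4 = (60 + j)/4 = 15 + j/4)
g = -57 (g = -57 - 1*0 = -57 + 0 = -57)
(U(155) - 17006)/(-6440 + g) = ((15 + (¼)*155) - 17006)/(-6440 - 57) = ((15 + 155/4) - 17006)/(-6497) = (215/4 - 17006)*(-1/6497) = -67809/4*(-1/6497) = 67809/25988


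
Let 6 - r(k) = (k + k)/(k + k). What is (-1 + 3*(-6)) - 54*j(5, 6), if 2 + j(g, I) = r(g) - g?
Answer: 89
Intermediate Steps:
r(k) = 5 (r(k) = 6 - (k + k)/(k + k) = 6 - 2*k/(2*k) = 6 - 2*k*1/(2*k) = 6 - 1*1 = 6 - 1 = 5)
j(g, I) = 3 - g (j(g, I) = -2 + (5 - g) = 3 - g)
(-1 + 3*(-6)) - 54*j(5, 6) = (-1 + 3*(-6)) - 54*(3 - 1*5) = (-1 - 18) - 54*(3 - 5) = -19 - 54*(-2) = -19 + 108 = 89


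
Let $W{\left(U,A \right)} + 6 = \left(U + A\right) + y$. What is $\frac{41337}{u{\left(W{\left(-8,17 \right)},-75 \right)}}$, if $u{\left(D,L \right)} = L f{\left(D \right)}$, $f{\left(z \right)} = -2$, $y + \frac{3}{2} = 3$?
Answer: $\frac{13779}{50} \approx 275.58$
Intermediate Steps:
$y = \frac{3}{2}$ ($y = - \frac{3}{2} + 3 = \frac{3}{2} \approx 1.5$)
$W{\left(U,A \right)} = - \frac{9}{2} + A + U$ ($W{\left(U,A \right)} = -6 + \left(\left(U + A\right) + \frac{3}{2}\right) = -6 + \left(\left(A + U\right) + \frac{3}{2}\right) = -6 + \left(\frac{3}{2} + A + U\right) = - \frac{9}{2} + A + U$)
$u{\left(D,L \right)} = - 2 L$ ($u{\left(D,L \right)} = L \left(-2\right) = - 2 L$)
$\frac{41337}{u{\left(W{\left(-8,17 \right)},-75 \right)}} = \frac{41337}{\left(-2\right) \left(-75\right)} = \frac{41337}{150} = 41337 \cdot \frac{1}{150} = \frac{13779}{50}$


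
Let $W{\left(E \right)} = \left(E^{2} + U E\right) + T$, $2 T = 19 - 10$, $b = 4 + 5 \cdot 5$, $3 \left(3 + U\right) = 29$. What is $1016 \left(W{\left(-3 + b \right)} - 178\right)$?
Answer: $\frac{2059940}{3} \approx 6.8665 \cdot 10^{5}$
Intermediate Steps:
$U = \frac{20}{3}$ ($U = -3 + \frac{1}{3} \cdot 29 = -3 + \frac{29}{3} = \frac{20}{3} \approx 6.6667$)
$b = 29$ ($b = 4 + 25 = 29$)
$T = \frac{9}{2}$ ($T = \frac{19 - 10}{2} = \frac{1}{2} \cdot 9 = \frac{9}{2} \approx 4.5$)
$W{\left(E \right)} = \frac{9}{2} + E^{2} + \frac{20 E}{3}$ ($W{\left(E \right)} = \left(E^{2} + \frac{20 E}{3}\right) + \frac{9}{2} = \frac{9}{2} + E^{2} + \frac{20 E}{3}$)
$1016 \left(W{\left(-3 + b \right)} - 178\right) = 1016 \left(\left(\frac{9}{2} + \left(-3 + 29\right)^{2} + \frac{20 \left(-3 + 29\right)}{3}\right) - 178\right) = 1016 \left(\left(\frac{9}{2} + 26^{2} + \frac{20}{3} \cdot 26\right) - 178\right) = 1016 \left(\left(\frac{9}{2} + 676 + \frac{520}{3}\right) - 178\right) = 1016 \left(\frac{5123}{6} - 178\right) = 1016 \cdot \frac{4055}{6} = \frac{2059940}{3}$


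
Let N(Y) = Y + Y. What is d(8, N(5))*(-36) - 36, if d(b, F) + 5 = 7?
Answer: -108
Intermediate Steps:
N(Y) = 2*Y
d(b, F) = 2 (d(b, F) = -5 + 7 = 2)
d(8, N(5))*(-36) - 36 = 2*(-36) - 36 = -72 - 36 = -108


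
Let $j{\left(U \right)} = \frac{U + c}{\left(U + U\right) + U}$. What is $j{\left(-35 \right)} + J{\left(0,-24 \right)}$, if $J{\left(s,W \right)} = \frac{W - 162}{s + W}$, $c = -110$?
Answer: $\frac{767}{84} \approx 9.131$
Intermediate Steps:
$J{\left(s,W \right)} = \frac{-162 + W}{W + s}$
$j{\left(U \right)} = \frac{-110 + U}{3 U}$ ($j{\left(U \right)} = \frac{U - 110}{\left(U + U\right) + U} = \frac{-110 + U}{2 U + U} = \frac{-110 + U}{3 U}$)
$j{\left(-35 \right)} + J{\left(0,-24 \right)} = \frac{-110 - 35}{3 \left(-35\right)} + \frac{-162 - 24}{-24 + 0} = \frac{1}{3} \left(- \frac{1}{35}\right) \left(-145\right) + \frac{1}{-24} \left(-186\right) = \frac{29}{21} - - \frac{31}{4} = \frac{29}{21} + \frac{31}{4} = \frac{767}{84}$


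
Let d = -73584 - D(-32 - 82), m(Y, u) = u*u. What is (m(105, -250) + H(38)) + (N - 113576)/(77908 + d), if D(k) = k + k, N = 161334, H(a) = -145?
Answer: 141943859/2276 ≈ 62366.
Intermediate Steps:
D(k) = 2*k
m(Y, u) = u**2
d = -73356 (d = -73584 - 2*(-32 - 82) = -73584 - 2*(-114) = -73584 - 1*(-228) = -73584 + 228 = -73356)
(m(105, -250) + H(38)) + (N - 113576)/(77908 + d) = ((-250)**2 - 145) + (161334 - 113576)/(77908 - 73356) = (62500 - 145) + 47758/4552 = 62355 + 47758*(1/4552) = 62355 + 23879/2276 = 141943859/2276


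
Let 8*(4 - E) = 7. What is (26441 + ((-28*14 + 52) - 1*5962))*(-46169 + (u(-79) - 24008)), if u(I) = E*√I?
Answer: -1413294603 + 503475*I*√79/8 ≈ -1.4133e+9 + 5.5937e+5*I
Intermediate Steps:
E = 25/8 (E = 4 - ⅛*7 = 4 - 7/8 = 25/8 ≈ 3.1250)
u(I) = 25*√I/8
(26441 + ((-28*14 + 52) - 1*5962))*(-46169 + (u(-79) - 24008)) = (26441 + ((-28*14 + 52) - 1*5962))*(-46169 + (25*√(-79)/8 - 24008)) = (26441 + ((-392 + 52) - 5962))*(-46169 + (25*(I*√79)/8 - 24008)) = (26441 + (-340 - 5962))*(-46169 + (25*I*√79/8 - 24008)) = (26441 - 6302)*(-46169 + (-24008 + 25*I*√79/8)) = 20139*(-70177 + 25*I*√79/8) = -1413294603 + 503475*I*√79/8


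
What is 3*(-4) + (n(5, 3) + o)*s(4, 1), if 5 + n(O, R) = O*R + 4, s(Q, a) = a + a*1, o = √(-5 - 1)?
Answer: 16 + 2*I*√6 ≈ 16.0 + 4.899*I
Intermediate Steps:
o = I*√6 (o = √(-6) = I*√6 ≈ 2.4495*I)
s(Q, a) = 2*a (s(Q, a) = a + a = 2*a)
n(O, R) = -1 + O*R (n(O, R) = -5 + (O*R + 4) = -5 + (4 + O*R) = -1 + O*R)
3*(-4) + (n(5, 3) + o)*s(4, 1) = 3*(-4) + ((-1 + 5*3) + I*√6)*(2*1) = -12 + ((-1 + 15) + I*√6)*2 = -12 + (14 + I*√6)*2 = -12 + (28 + 2*I*√6) = 16 + 2*I*√6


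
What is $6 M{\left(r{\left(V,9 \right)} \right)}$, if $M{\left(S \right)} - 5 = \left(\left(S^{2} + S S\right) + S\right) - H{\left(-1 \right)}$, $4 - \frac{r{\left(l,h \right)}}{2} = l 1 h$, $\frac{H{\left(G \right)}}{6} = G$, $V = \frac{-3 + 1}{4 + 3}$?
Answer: $\frac{108666}{49} \approx 2217.7$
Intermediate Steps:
$V = - \frac{2}{7} \approx -0.28571$
$H{\left(G \right)} = 6 G$
$r{\left(l,h \right)} = 8 - 2 h l$ ($r{\left(l,h \right)} = 8 - 2 l 1 h = 8 - 2 l h = 8 - 2 h l$)
$M{\left(S \right)} = 11 + S + 2 S^{2}$ ($M{\left(S \right)} = 5 - \left(-6 - S - S^{2} - S S\right) = 5 - \left(-6 - S - 2 S^{2}\right) = 5 + \left(\left(2 S^{2} + S\right) + 6\right) = 5 + \left(\left(S + 2 S^{2}\right) + 6\right) = 5 + \left(6 + S + 2 S^{2}\right) = 11 + S + 2 S^{2}$)
$6 M{\left(r{\left(V,9 \right)} \right)} = 6 \left(11 + \left(8 - 18 \left(- \frac{2}{7}\right)\right) + 2 \left(8 - 18 \left(- \frac{2}{7}\right)\right)^{2}\right) = 6 \left(11 + \left(8 + \frac{36}{7}\right) + 2 \left(8 + \frac{36}{7}\right)^{2}\right) = 6 \left(11 + \frac{92}{7} + 2 \left(\frac{92}{7}\right)^{2}\right) = 6 \left(11 + \frac{92}{7} + 2 \cdot \frac{8464}{49}\right) = 6 \left(11 + \frac{92}{7} + \frac{16928}{49}\right) = 6 \cdot \frac{18111}{49} = \frac{108666}{49}$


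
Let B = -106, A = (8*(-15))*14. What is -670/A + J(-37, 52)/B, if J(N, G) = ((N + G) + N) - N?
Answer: 2291/8904 ≈ 0.25730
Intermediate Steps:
A = -1680 (A = -120*14 = -1680)
J(N, G) = G + N (J(N, G) = ((G + N) + N) - N = (G + 2*N) - N = G + N)
-670/A + J(-37, 52)/B = -670/(-1680) + (52 - 37)/(-106) = -670*(-1/1680) + 15*(-1/106) = 67/168 - 15/106 = 2291/8904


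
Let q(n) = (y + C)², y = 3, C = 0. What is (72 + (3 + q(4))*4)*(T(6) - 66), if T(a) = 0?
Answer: -7920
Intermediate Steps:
q(n) = 9 (q(n) = (3 + 0)² = 3² = 9)
(72 + (3 + q(4))*4)*(T(6) - 66) = (72 + (3 + 9)*4)*(0 - 66) = (72 + 12*4)*(-66) = (72 + 48)*(-66) = 120*(-66) = -7920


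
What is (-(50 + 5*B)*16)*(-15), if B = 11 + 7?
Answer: 33600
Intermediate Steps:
B = 18
(-(50 + 5*B)*16)*(-15) = (-5/(1/(18 + 10))*16)*(-15) = (-5/(1/28)*16)*(-15) = (-5/1/28*16)*(-15) = (-5*28*16)*(-15) = -140*16*(-15) = -2240*(-15) = 33600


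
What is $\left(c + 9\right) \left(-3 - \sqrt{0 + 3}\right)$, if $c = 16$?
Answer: $-75 - 25 \sqrt{3} \approx -118.3$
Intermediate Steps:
$\left(c + 9\right) \left(-3 - \sqrt{0 + 3}\right) = \left(16 + 9\right) \left(-3 - \sqrt{0 + 3}\right) = 25 \left(-3 - \sqrt{3}\right) = -75 - 25 \sqrt{3}$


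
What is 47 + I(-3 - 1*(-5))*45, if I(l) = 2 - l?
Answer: 47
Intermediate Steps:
47 + I(-3 - 1*(-5))*45 = 47 + (2 - (-3 - 1*(-5)))*45 = 47 + (2 - (-3 + 5))*45 = 47 + (2 - 1*2)*45 = 47 + (2 - 2)*45 = 47 + 0*45 = 47 + 0 = 47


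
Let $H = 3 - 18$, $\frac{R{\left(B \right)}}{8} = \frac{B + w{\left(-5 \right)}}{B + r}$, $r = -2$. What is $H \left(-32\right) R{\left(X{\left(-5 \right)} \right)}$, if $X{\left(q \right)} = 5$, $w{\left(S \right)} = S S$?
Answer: $38400$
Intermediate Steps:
$w{\left(S \right)} = S^{2}$
$R{\left(B \right)} = \frac{8 \left(25 + B\right)}{-2 + B}$ ($R{\left(B \right)} = 8 \frac{B + \left(-5\right)^{2}}{B - 2} = 8 \frac{B + 25}{-2 + B} = 8 \frac{25 + B}{-2 + B} = \frac{8 \left(25 + B\right)}{-2 + B}$)
$H = -15$
$H \left(-32\right) R{\left(X{\left(-5 \right)} \right)} = \left(-15\right) \left(-32\right) \frac{8 \left(25 + 5\right)}{-2 + 5} = 480 \cdot 8 \cdot \frac{1}{3} \cdot 30 = 480 \cdot 80 = 38400$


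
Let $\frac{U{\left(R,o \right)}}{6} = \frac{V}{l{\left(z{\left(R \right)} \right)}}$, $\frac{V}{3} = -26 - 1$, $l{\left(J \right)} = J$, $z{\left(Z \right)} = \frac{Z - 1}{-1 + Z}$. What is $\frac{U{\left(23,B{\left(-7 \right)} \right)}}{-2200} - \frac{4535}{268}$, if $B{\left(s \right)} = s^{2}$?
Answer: $- \frac{307711}{18425} \approx -16.701$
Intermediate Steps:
$z{\left(Z \right)} = 1$ ($z{\left(Z \right)} = \frac{-1 + Z}{-1 + Z} = 1$)
$V = -81$ ($V = 3 \left(-26 - 1\right) = 3 \left(-27\right) = -81$)
$U{\left(R,o \right)} = -486$ ($U{\left(R,o \right)} = 6 \left(- \frac{81}{1}\right) = 6 \left(\left(-81\right) 1\right) = 6 \left(-81\right) = -486$)
$\frac{U{\left(23,B{\left(-7 \right)} \right)}}{-2200} - \frac{4535}{268} = - \frac{486}{-2200} - \frac{4535}{268} = \left(-486\right) \left(- \frac{1}{2200}\right) - \frac{4535}{268} = \frac{243}{1100} - \frac{4535}{268} = - \frac{307711}{18425}$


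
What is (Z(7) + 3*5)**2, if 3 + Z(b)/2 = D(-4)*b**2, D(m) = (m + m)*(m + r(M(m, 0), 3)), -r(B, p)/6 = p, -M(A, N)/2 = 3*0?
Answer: 297804049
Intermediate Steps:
M(A, N) = 0 (M(A, N) = -6*0 = -2*0 = 0)
r(B, p) = -6*p
D(m) = 2*m*(-18 + m) (D(m) = (m + m)*(m - 6*3) = (2*m)*(m - 18) = (2*m)*(-18 + m) = 2*m*(-18 + m))
Z(b) = -6 + 352*b**2 (Z(b) = -6 + 2*((2*(-4)*(-18 - 4))*b**2) = -6 + 2*((2*(-4)*(-22))*b**2) = -6 + 2*(176*b**2) = -6 + 352*b**2)
(Z(7) + 3*5)**2 = ((-6 + 352*7**2) + 3*5)**2 = ((-6 + 352*49) + 15)**2 = ((-6 + 17248) + 15)**2 = (17242 + 15)**2 = 17257**2 = 297804049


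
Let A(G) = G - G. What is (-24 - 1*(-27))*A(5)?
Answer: 0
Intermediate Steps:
A(G) = 0
(-24 - 1*(-27))*A(5) = (-24 - 1*(-27))*0 = (-24 + 27)*0 = 3*0 = 0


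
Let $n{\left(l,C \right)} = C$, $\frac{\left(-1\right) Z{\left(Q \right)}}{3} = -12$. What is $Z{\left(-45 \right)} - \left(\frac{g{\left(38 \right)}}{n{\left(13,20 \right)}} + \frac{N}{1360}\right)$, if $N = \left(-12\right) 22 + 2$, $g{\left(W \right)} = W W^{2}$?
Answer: $- \frac{1841037}{680} \approx -2707.4$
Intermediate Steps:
$g{\left(W \right)} = W^{3}$
$Z{\left(Q \right)} = 36$ ($Z{\left(Q \right)} = \left(-3\right) \left(-12\right) = 36$)
$N = -262$ ($N = -264 + 2 = -262$)
$Z{\left(-45 \right)} - \left(\frac{g{\left(38 \right)}}{n{\left(13,20 \right)}} + \frac{N}{1360}\right) = 36 - \left(\frac{38^{3}}{20} - \frac{262}{1360}\right) = 36 - \left(54872 \cdot \frac{1}{20} - \frac{131}{680}\right) = 36 - \left(\frac{13718}{5} - \frac{131}{680}\right) = 36 - \frac{1865517}{680} = - \frac{1841037}{680}$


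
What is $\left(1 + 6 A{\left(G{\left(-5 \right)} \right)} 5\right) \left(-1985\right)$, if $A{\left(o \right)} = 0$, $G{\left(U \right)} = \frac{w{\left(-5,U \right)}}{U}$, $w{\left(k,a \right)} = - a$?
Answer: $-1985$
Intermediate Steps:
$G{\left(U \right)} = -1$ ($G{\left(U \right)} = \frac{\left(-1\right) U}{U} = -1$)
$\left(1 + 6 A{\left(G{\left(-5 \right)} \right)} 5\right) \left(-1985\right) = \left(1 + 6 \cdot 0 \cdot 5\right) \left(-1985\right) = \left(1 + 0 \cdot 5\right) \left(-1985\right) = \left(1 + 0\right) \left(-1985\right) = 1 \left(-1985\right) = -1985$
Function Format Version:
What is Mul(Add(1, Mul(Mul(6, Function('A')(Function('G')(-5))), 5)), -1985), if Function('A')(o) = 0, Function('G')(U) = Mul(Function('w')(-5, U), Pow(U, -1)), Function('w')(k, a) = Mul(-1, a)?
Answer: -1985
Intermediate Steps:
Function('G')(U) = -1 (Function('G')(U) = Mul(Mul(-1, U), Pow(U, -1)) = -1)
Mul(Add(1, Mul(Mul(6, Function('A')(Function('G')(-5))), 5)), -1985) = Mul(Add(1, Mul(Mul(6, 0), 5)), -1985) = Mul(Add(1, Mul(0, 5)), -1985) = Mul(Add(1, 0), -1985) = Mul(1, -1985) = -1985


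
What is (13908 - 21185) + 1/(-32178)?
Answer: -234159307/32178 ≈ -7277.0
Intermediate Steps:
(13908 - 21185) + 1/(-32178) = -7277 - 1/32178 = -234159307/32178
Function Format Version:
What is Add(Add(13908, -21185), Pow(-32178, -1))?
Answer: Rational(-234159307, 32178) ≈ -7277.0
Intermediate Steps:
Add(Add(13908, -21185), Pow(-32178, -1)) = Add(-7277, Rational(-1, 32178)) = Rational(-234159307, 32178)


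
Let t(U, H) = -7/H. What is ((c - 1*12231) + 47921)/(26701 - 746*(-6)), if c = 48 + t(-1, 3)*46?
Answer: 106892/93531 ≈ 1.1429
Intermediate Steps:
c = -178/3 (c = 48 - 7/3*46 = 48 - 322/3 = -178/3 ≈ -59.333)
((c - 1*12231) + 47921)/(26701 - 746*(-6)) = ((-178/3 - 1*12231) + 47921)/(26701 - 746*(-6)) = ((-178/3 - 12231) + 47921)/(26701 + 4476) = (-36871/3 + 47921)/31177 = (106892/3)*(1/31177) = 106892/93531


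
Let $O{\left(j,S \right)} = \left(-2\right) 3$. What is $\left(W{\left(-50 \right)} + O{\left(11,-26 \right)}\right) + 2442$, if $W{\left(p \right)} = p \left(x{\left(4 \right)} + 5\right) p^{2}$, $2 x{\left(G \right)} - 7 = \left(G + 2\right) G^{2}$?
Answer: $-7060064$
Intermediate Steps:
$x{\left(G \right)} = \frac{7}{2} + \frac{G^{2} \left(2 + G\right)}{2}$ ($x{\left(G \right)} = \frac{7}{2} + \frac{\left(G + 2\right) G^{2}}{2} = \frac{7}{2} + \frac{\left(2 + G\right) G^{2}}{2} = \frac{7}{2} + \frac{G^{2} \left(2 + G\right)}{2}$)
$O{\left(j,S \right)} = -6$
$W{\left(p \right)} = \frac{113 p^{3}}{2}$ ($W{\left(p \right)} = p \left(\left(\frac{7}{2} + 4^{2} + \frac{4^{3}}{2}\right) + 5\right) p^{2} = p \left(\left(\frac{7}{2} + 16 + \frac{1}{2} \cdot 64\right) + 5\right) p^{2} = p \left(\left(\frac{7}{2} + 16 + 32\right) + 5\right) p^{2} = p \left(\frac{103}{2} + 5\right) p^{2} = p \frac{113}{2} p^{2} = \frac{113 p}{2} p^{2} = \frac{113 p^{3}}{2}$)
$\left(W{\left(-50 \right)} + O{\left(11,-26 \right)}\right) + 2442 = \left(\frac{113 \left(-50\right)^{3}}{2} - 6\right) + 2442 = \left(\frac{113}{2} \left(-125000\right) - 6\right) + 2442 = \left(-7062500 - 6\right) + 2442 = -7062506 + 2442 = -7060064$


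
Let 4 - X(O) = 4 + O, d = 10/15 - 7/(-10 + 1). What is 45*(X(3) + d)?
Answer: -70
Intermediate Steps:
d = 13/9 (d = 10*(1/15) - 7/(-9) = ⅔ - 7*(-⅑) = ⅔ + 7/9 = 13/9 ≈ 1.4444)
X(O) = -O (X(O) = 4 - (4 + O) = 4 + (-4 - O) = -O)
45*(X(3) + d) = 45*(-1*3 + 13/9) = 45*(-3 + 13/9) = 45*(-14/9) = -70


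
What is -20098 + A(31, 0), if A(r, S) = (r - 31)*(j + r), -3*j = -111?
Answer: -20098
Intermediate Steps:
j = 37 (j = -⅓*(-111) = 37)
A(r, S) = (-31 + r)*(37 + r) (A(r, S) = (r - 31)*(37 + r) = (-31 + r)*(37 + r))
-20098 + A(31, 0) = -20098 + (-1147 + 31² + 6*31) = -20098 + (-1147 + 961 + 186) = -20098 + 0 = -20098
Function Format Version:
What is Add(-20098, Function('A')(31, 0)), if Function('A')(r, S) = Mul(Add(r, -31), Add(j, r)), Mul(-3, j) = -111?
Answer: -20098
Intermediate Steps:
j = 37 (j = Mul(Rational(-1, 3), -111) = 37)
Function('A')(r, S) = Mul(Add(-31, r), Add(37, r)) (Function('A')(r, S) = Mul(Add(r, -31), Add(37, r)) = Mul(Add(-31, r), Add(37, r)))
Add(-20098, Function('A')(31, 0)) = Add(-20098, Add(-1147, Pow(31, 2), Mul(6, 31))) = Add(-20098, Add(-1147, 961, 186)) = Add(-20098, 0) = -20098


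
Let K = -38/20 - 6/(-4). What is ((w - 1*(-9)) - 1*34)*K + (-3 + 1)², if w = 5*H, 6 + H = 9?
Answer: 8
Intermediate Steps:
H = 3 (H = -6 + 9 = 3)
w = 15 (w = 5*3 = 15)
K = -⅖ (K = -38*1/20 - 6*(-¼) = -19/10 + 3/2 = -⅖ ≈ -0.40000)
((w - 1*(-9)) - 1*34)*K + (-3 + 1)² = ((15 - 1*(-9)) - 1*34)*(-⅖) + (-3 + 1)² = ((15 + 9) - 34)*(-⅖) + (-2)² = (24 - 34)*(-⅖) + 4 = -10*(-⅖) + 4 = 4 + 4 = 8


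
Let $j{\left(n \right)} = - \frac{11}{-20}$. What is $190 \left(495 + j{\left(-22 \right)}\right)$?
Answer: $\frac{188309}{2} \approx 94155.0$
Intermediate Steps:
$j{\left(n \right)} = \frac{11}{20}$ ($j{\left(n \right)} = \left(-11\right) \left(- \frac{1}{20}\right) = \frac{11}{20}$)
$190 \left(495 + j{\left(-22 \right)}\right) = 190 \left(495 + \frac{11}{20}\right) = 190 \cdot \frac{9911}{20} = \frac{188309}{2}$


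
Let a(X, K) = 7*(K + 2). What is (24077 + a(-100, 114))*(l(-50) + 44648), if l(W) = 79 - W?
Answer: 1114454753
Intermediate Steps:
a(X, K) = 14 + 7*K (a(X, K) = 7*(2 + K) = 14 + 7*K)
(24077 + a(-100, 114))*(l(-50) + 44648) = (24077 + (14 + 7*114))*((79 - 1*(-50)) + 44648) = (24077 + (14 + 798))*((79 + 50) + 44648) = (24077 + 812)*(129 + 44648) = 24889*44777 = 1114454753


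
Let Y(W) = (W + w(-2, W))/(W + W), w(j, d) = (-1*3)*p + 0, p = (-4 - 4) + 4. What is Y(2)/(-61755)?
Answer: -7/123510 ≈ -5.6676e-5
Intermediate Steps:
p = -4 (p = -8 + 4 = -4)
w(j, d) = 12 (w(j, d) = -1*3*(-4) + 0 = -3*(-4) + 0 = 12 + 0 = 12)
Y(W) = (12 + W)/(2*W) (Y(W) = (W + 12)/(W + W) = (12 + W)/((2*W)) = (12 + W)*(1/(2*W)) = (12 + W)/(2*W))
Y(2)/(-61755) = ((½)*(12 + 2)/2)/(-61755) = ((½)*(½)*14)*(-1/61755) = (7/2)*(-1/61755) = -7/123510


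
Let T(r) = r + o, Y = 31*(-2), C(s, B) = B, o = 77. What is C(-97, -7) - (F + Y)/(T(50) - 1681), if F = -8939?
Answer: -19879/1554 ≈ -12.792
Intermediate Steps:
Y = -62
T(r) = 77 + r (T(r) = r + 77 = 77 + r)
C(-97, -7) - (F + Y)/(T(50) - 1681) = -7 - (-8939 - 62)/((77 + 50) - 1681) = -7 - (-9001)/(127 - 1681) = -7 - (-9001)/(-1554) = -7 - (-9001)*(-1)/1554 = -7 - 1*9001/1554 = -7 - 9001/1554 = -19879/1554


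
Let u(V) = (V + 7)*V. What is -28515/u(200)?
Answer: -1901/2760 ≈ -0.68877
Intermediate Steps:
u(V) = V*(7 + V) (u(V) = (7 + V)*V = V*(7 + V))
-28515/u(200) = -28515*1/(200*(7 + 200)) = -28515/(200*207) = -28515/41400 = -28515*1/41400 = -1901/2760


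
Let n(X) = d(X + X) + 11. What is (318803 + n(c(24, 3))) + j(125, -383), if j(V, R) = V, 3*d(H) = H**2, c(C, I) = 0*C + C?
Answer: 319707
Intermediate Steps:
c(C, I) = C (c(C, I) = 0 + C = C)
d(H) = H**2/3
n(X) = 11 + 4*X**2/3 (n(X) = (X + X)**2/3 + 11 = (2*X)**2/3 + 11 = (4*X**2)/3 + 11 = 4*X**2/3 + 11 = 11 + 4*X**2/3)
(318803 + n(c(24, 3))) + j(125, -383) = (318803 + (11 + (4/3)*24**2)) + 125 = (318803 + (11 + (4/3)*576)) + 125 = (318803 + (11 + 768)) + 125 = (318803 + 779) + 125 = 319582 + 125 = 319707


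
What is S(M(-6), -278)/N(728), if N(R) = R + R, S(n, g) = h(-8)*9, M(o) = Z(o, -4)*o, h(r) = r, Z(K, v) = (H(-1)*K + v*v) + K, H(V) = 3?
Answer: -9/182 ≈ -0.049451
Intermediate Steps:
Z(K, v) = v² + 4*K (Z(K, v) = (3*K + v*v) + K = (3*K + v²) + K = (v² + 3*K) + K = v² + 4*K)
M(o) = o*(16 + 4*o) (M(o) = ((-4)² + 4*o)*o = (16 + 4*o)*o = o*(16 + 4*o))
S(n, g) = -72 (S(n, g) = -8*9 = -72)
N(R) = 2*R
S(M(-6), -278)/N(728) = -72/(2*728) = -72/1456 = -72*1/1456 = -9/182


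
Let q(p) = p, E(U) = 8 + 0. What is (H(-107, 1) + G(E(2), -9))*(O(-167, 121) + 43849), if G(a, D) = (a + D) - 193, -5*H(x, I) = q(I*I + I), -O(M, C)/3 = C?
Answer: -42268392/5 ≈ -8.4537e+6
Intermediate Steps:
E(U) = 8
O(M, C) = -3*C
H(x, I) = -I/5 - I²/5 (H(x, I) = -(I*I + I)/5 = -(I² + I)/5 = -(I + I²)/5 = -I/5 - I²/5)
G(a, D) = -193 + D + a (G(a, D) = (D + a) - 193 = -193 + D + a)
(H(-107, 1) + G(E(2), -9))*(O(-167, 121) + 43849) = (-⅕*1*(1 + 1) + (-193 - 9 + 8))*(-3*121 + 43849) = (-⅕*1*2 - 194)*(-363 + 43849) = (-⅖ - 194)*43486 = -972/5*43486 = -42268392/5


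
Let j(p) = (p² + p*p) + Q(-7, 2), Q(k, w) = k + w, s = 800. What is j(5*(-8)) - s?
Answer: 2395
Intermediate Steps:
j(p) = -5 + 2*p² (j(p) = (p² + p*p) + (-7 + 2) = (p² + p²) - 5 = 2*p² - 5 = -5 + 2*p²)
j(5*(-8)) - s = (-5 + 2*(5*(-8))²) - 1*800 = (-5 + 2*(-40)²) - 800 = (-5 + 2*1600) - 800 = (-5 + 3200) - 800 = 3195 - 800 = 2395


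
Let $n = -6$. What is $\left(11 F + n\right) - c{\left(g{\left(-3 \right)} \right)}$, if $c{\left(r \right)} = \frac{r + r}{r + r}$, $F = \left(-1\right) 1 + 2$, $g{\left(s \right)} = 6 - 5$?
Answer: $4$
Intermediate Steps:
$g{\left(s \right)} = 1$ ($g{\left(s \right)} = 6 - 5 = 1$)
$F = 1$ ($F = -1 + 2 = 1$)
$c{\left(r \right)} = 1$ ($c{\left(r \right)} = \frac{2 r}{2 r} = 2 r \frac{1}{2 r} = 1$)
$\left(11 F + n\right) - c{\left(g{\left(-3 \right)} \right)} = \left(11 \cdot 1 - 6\right) - 1 = \left(11 - 6\right) - 1 = 5 - 1 = 4$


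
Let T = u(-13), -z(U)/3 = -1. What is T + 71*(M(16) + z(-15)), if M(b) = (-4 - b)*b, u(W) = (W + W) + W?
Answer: -22546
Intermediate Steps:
u(W) = 3*W (u(W) = 2*W + W = 3*W)
z(U) = 3 (z(U) = -3*(-1) = 3)
T = -39 (T = 3*(-13) = -39)
M(b) = b*(-4 - b)
T + 71*(M(16) + z(-15)) = -39 + 71*(-1*16*(4 + 16) + 3) = -39 + 71*(-1*16*20 + 3) = -39 + 71*(-320 + 3) = -39 + 71*(-317) = -39 - 22507 = -22546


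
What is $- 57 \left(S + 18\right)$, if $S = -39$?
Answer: $1197$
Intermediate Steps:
$- 57 \left(S + 18\right) = - 57 \left(-39 + 18\right) = \left(-57\right) \left(-21\right) = 1197$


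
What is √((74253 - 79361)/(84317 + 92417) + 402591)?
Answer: √3143722860761881/88367 ≈ 634.50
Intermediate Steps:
√((74253 - 79361)/(84317 + 92417) + 402591) = √(-5108/176734 + 402591) = √(-5108*1/176734 + 402591) = √(-2554/88367 + 402591) = √(35575756343/88367) = √3143722860761881/88367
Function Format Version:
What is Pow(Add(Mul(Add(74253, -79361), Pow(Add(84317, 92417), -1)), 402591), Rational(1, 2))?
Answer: Mul(Rational(1, 88367), Pow(3143722860761881, Rational(1, 2))) ≈ 634.50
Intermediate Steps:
Pow(Add(Mul(Add(74253, -79361), Pow(Add(84317, 92417), -1)), 402591), Rational(1, 2)) = Pow(Add(Mul(-5108, Pow(176734, -1)), 402591), Rational(1, 2)) = Pow(Add(Mul(-5108, Rational(1, 176734)), 402591), Rational(1, 2)) = Pow(Add(Rational(-2554, 88367), 402591), Rational(1, 2)) = Pow(Rational(35575756343, 88367), Rational(1, 2)) = Mul(Rational(1, 88367), Pow(3143722860761881, Rational(1, 2)))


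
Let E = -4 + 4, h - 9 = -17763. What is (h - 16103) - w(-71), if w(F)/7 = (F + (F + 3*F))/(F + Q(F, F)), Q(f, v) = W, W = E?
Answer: -33892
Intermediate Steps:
h = -17754 (h = 9 - 17763 = -17754)
E = 0
W = 0
Q(f, v) = 0
w(F) = 35 (w(F) = 7*((F + (F + 3*F))/(F + 0)) = 7*((F + 4*F)/F) = 7*((5*F)/F) = 7*5 = 35)
(h - 16103) - w(-71) = (-17754 - 16103) - 1*35 = -33857 - 35 = -33892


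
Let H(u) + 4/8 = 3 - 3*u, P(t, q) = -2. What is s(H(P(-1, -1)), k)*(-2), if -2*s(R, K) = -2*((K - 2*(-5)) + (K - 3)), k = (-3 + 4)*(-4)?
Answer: 2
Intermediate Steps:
H(u) = 5/2 - 3*u (H(u) = -½ + (3 - 3*u) = 5/2 - 3*u)
k = -4 (k = 1*(-4) = -4)
s(R, K) = 7 + 2*K (s(R, K) = -(-1)*((K - 2*(-5)) + (K - 3)) = -(-1)*((K + 10) + (-3 + K)) = -(-1)*((10 + K) + (-3 + K)) = -(-1)*(7 + 2*K) = -(-14 - 4*K)/2 = 7 + 2*K)
s(H(P(-1, -1)), k)*(-2) = (7 + 2*(-4))*(-2) = (7 - 8)*(-2) = -1*(-2) = 2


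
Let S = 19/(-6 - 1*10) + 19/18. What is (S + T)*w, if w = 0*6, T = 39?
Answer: 0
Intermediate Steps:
w = 0
S = -19/144 (S = 19/(-6 - 10) + 19*(1/18) = 19/(-16) + 19/18 = 19*(-1/16) + 19/18 = -19/16 + 19/18 = -19/144 ≈ -0.13194)
(S + T)*w = (-19/144 + 39)*0 = (5597/144)*0 = 0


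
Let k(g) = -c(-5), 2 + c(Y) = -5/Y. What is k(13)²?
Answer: 1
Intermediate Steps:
c(Y) = -2 - 5/Y
k(g) = 1 (k(g) = -(-2 - 5/(-5)) = -(-2 - 5*(-⅕)) = -(-2 + 1) = -1*(-1) = 1)
k(13)² = 1² = 1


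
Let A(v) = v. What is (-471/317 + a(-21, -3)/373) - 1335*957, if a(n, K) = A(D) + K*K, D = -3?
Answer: -151064284176/118241 ≈ -1.2776e+6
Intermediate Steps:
a(n, K) = -3 + K² (a(n, K) = -3 + K*K = -3 + K²)
(-471/317 + a(-21, -3)/373) - 1335*957 = (-471/317 + (-3 + (-3)²)/373) - 1335*957 = (-471*1/317 + (-3 + 9)*(1/373)) - 1277595 = (-471/317 + 6*(1/373)) - 1277595 = (-471/317 + 6/373) - 1277595 = -173781/118241 - 1277595 = -151064284176/118241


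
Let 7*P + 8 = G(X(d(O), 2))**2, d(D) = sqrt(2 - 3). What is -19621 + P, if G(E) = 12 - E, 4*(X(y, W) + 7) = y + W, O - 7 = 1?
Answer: -137355/7 + (74 - I)**2/112 ≈ -19573.0 - 1.3214*I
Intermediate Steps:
O = 8 (O = 7 + 1 = 8)
d(D) = I (d(D) = sqrt(-1) = I)
X(y, W) = -7 + W/4 + y/4 (X(y, W) = -7 + (y + W)/4 = -7 + (W + y)/4 = -7 + (W/4 + y/4) = -7 + W/4 + y/4)
P = -8/7 + (37/2 - I/4)**2/7 (P = -8/7 + (12 - (-7 + (1/4)*2 + I/4))**2/7 = -8/7 + (12 - (-7 + 1/2 + I/4))**2/7 = -8/7 + (12 - (-13/2 + I/4))**2/7 = -8/7 + (12 + (13/2 - I/4))**2/7 = -8/7 + (37/2 - I/4)**2/7 ≈ 47.741 - 1.3214*I)
-19621 + P = -19621 + (5347/112 - 37*I/28) = -2192205/112 - 37*I/28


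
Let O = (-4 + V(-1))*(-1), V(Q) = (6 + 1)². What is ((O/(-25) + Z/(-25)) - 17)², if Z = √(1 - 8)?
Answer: (380 + I*√7)²/625 ≈ 231.03 + 3.2172*I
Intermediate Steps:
Z = I*√7 (Z = √(-7) = I*√7 ≈ 2.6458*I)
V(Q) = 49 (V(Q) = 7² = 49)
O = -45 (O = (-4 + 49)*(-1) = 45*(-1) = -45)
((O/(-25) + Z/(-25)) - 17)² = ((-45/(-25) + (I*√7)/(-25)) - 17)² = ((-45*(-1/25) + (I*√7)*(-1/25)) - 17)² = ((9/5 - I*√7/25) - 17)² = (-76/5 - I*√7/25)²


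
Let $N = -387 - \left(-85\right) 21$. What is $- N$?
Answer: $-1398$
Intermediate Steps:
$N = 1398$ ($N = -387 - -1785 = -387 + 1785 = 1398$)
$- N = \left(-1\right) 1398 = -1398$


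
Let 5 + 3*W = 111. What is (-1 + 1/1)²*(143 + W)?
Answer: 0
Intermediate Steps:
W = 106/3 (W = -5/3 + (⅓)*111 = -5/3 + 37 = 106/3 ≈ 35.333)
(-1 + 1/1)²*(143 + W) = (-1 + 1/1)²*(143 + 106/3) = (-1 + 1)²*(535/3) = 0²*(535/3) = 0*(535/3) = 0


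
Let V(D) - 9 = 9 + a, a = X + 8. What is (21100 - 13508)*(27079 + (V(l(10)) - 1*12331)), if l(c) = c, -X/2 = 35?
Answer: 111632768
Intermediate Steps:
X = -70 (X = -2*35 = -70)
a = -62 (a = -70 + 8 = -62)
V(D) = -44 (V(D) = 9 + (9 - 62) = 9 - 53 = -44)
(21100 - 13508)*(27079 + (V(l(10)) - 1*12331)) = (21100 - 13508)*(27079 + (-44 - 1*12331)) = 7592*(27079 + (-44 - 12331)) = 7592*(27079 - 12375) = 7592*14704 = 111632768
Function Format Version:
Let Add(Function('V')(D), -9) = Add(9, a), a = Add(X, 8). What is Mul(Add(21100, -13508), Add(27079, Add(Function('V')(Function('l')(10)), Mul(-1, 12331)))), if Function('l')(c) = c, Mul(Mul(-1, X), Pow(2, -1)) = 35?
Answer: 111632768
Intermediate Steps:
X = -70 (X = Mul(-2, 35) = -70)
a = -62 (a = Add(-70, 8) = -62)
Function('V')(D) = -44 (Function('V')(D) = Add(9, Add(9, -62)) = Add(9, -53) = -44)
Mul(Add(21100, -13508), Add(27079, Add(Function('V')(Function('l')(10)), Mul(-1, 12331)))) = Mul(Add(21100, -13508), Add(27079, Add(-44, Mul(-1, 12331)))) = Mul(7592, Add(27079, Add(-44, -12331))) = Mul(7592, Add(27079, -12375)) = Mul(7592, 14704) = 111632768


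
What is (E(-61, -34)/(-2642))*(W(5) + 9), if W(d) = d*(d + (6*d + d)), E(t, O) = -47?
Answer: 9823/2642 ≈ 3.7180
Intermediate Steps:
W(d) = 8*d**2 (W(d) = d*(d + 7*d) = d*(8*d) = 8*d**2)
(E(-61, -34)/(-2642))*(W(5) + 9) = (-47/(-2642))*(8*5**2 + 9) = (-47*(-1/2642))*(8*25 + 9) = 47*(200 + 9)/2642 = (47/2642)*209 = 9823/2642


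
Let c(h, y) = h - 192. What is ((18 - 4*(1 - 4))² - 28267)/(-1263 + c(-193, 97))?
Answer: 27367/1648 ≈ 16.606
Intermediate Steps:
c(h, y) = -192 + h
((18 - 4*(1 - 4))² - 28267)/(-1263 + c(-193, 97)) = ((18 - 4*(1 - 4))² - 28267)/(-1263 + (-192 - 193)) = ((18 - 4*(-3))² - 28267)/(-1263 - 385) = ((18 + 12)² - 28267)/(-1648) = (30² - 28267)*(-1/1648) = (900 - 28267)*(-1/1648) = -27367*(-1/1648) = 27367/1648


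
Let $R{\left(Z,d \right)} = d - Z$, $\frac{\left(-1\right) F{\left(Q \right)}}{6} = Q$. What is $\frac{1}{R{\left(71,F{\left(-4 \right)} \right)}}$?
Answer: $- \frac{1}{47} \approx -0.021277$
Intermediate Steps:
$F{\left(Q \right)} = - 6 Q$
$\frac{1}{R{\left(71,F{\left(-4 \right)} \right)}} = \frac{1}{\left(-6\right) \left(-4\right) - 71} = \frac{1}{24 - 71} = \frac{1}{-47} = - \frac{1}{47}$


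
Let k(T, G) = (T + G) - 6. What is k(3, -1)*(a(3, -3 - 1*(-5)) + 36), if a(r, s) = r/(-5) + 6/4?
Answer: -738/5 ≈ -147.60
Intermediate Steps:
k(T, G) = -6 + G + T (k(T, G) = (G + T) - 6 = -6 + G + T)
a(r, s) = 3/2 - r/5 (a(r, s) = r*(-1/5) + 6*(1/4) = -r/5 + 3/2 = 3/2 - r/5)
k(3, -1)*(a(3, -3 - 1*(-5)) + 36) = (-6 - 1 + 3)*((3/2 - 1/5*3) + 36) = -4*((3/2 - 3/5) + 36) = -4*(9/10 + 36) = -4*369/10 = -738/5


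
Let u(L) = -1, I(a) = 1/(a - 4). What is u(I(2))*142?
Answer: -142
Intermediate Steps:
I(a) = 1/(-4 + a)
u(I(2))*142 = -1*142 = -142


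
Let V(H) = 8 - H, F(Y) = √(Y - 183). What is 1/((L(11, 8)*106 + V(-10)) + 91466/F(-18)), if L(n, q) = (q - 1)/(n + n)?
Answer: 1258059/1012354603837 + 11067386*I*√201/1012354603837 ≈ 1.2427e-6 + 0.00015499*I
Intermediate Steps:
F(Y) = √(-183 + Y)
L(n, q) = (-1 + q)/(2*n) (L(n, q) = (-1 + q)/((2*n)) = (-1 + q)*(1/(2*n)) = (-1 + q)/(2*n))
1/((L(11, 8)*106 + V(-10)) + 91466/F(-18)) = 1/((((½)*(-1 + 8)/11)*106 + (8 - 1*(-10))) + 91466/(√(-183 - 18))) = 1/((((½)*(1/11)*7)*106 + (8 + 10)) + 91466/(√(-201))) = 1/(((7/22)*106 + 18) + 91466/((I*√201))) = 1/((371/11 + 18) + 91466*(-I*√201/201)) = 1/(569/11 - 91466*I*√201/201)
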